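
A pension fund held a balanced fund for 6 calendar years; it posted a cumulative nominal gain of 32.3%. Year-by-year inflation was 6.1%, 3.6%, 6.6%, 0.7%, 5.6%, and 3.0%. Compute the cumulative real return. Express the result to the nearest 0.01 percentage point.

Cumulative inflation factor: 1.061 × 1.036 × 1.066 × 1.007 × 1.056 × 1.030 ≈ 1.28340.
Nominal growth factor: 1.32300. Real growth factor = 1.32300 / 1.28340 ≈ 1.03085.
Total real return ≈ 3.0853%.

3.09%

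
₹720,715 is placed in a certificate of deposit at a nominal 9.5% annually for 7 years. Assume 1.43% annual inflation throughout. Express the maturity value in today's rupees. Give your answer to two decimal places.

Nominal value at maturity: ₹720,715 × (1 + 9.5%)^7 ≈ ₹1,360,386.76.
Price-level factor over 7 years: (1 + 1.43%)^7 ≈ 1.1044981134.
Dividing the nominal maturity value by the price-level factor gives the value in today's money.

₹1,231,678.66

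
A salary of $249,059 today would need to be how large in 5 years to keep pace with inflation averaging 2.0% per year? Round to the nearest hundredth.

$274,981.26

Cumulative price-level factor: (1+2.0%)^5 = 1.1040808032.
Multiplying $249,059 by the price-level factor gives the future nominal sum.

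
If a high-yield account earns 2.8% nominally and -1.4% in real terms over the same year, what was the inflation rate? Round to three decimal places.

4.260%

From (1+r_nom) = (1+r_real)(1+π), we get 1+π = (1 + 2.8%)/(1 − 1.4%) = 1.028/0.986 ≈ 1.04260.
So π ≈ 4.2596%.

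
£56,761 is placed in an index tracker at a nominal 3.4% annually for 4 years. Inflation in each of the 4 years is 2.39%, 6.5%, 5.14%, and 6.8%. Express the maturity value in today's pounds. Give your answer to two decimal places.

Nominal value at maturity: £56,761 × (1 + 3.4%)^4 ≈ £64,883.19.
Price-level factor over 4 years: 1.0239 × 1.065 × 1.0514 × 1.068 ≈ 1.2244650010.
Dividing the nominal maturity value by the price-level factor gives the value in today's money.

£52,989.01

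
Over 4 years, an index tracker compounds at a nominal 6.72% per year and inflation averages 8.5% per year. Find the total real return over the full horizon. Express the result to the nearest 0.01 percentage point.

-6.40%

The annual real rate is (1+6.72%)/(1+8.5%) − 1 = -1.6406%.
Compounded over 4 years: (1 + -0.016406)^4 − 1 ≈ -0.06402.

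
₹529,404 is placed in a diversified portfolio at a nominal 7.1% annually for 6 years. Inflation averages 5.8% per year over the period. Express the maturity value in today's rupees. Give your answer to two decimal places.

Nominal value at maturity: ₹529,404 × (1 + 7.1%)^6 ≈ ₹798,958.17.
Price-level factor over 6 years: (1 + 5.8%)^6 ≈ 1.4025359636.
Dividing the nominal maturity value by the price-level factor gives the value in today's money.

₹569,652.54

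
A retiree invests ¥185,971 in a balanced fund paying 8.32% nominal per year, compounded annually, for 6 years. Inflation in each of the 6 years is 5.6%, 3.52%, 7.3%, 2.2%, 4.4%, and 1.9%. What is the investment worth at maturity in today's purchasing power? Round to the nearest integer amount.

Nominal value at maturity: ¥185,971 × (1 + 8.32%)^6 ≈ ¥300,398.
Price-level factor over 6 years: 1.056 × 1.0352 × 1.073 × 1.022 × 1.044 × 1.019 ≈ 1.2753032955.
Dividing the nominal maturity value by the price-level factor gives the value in today's money.

¥235,550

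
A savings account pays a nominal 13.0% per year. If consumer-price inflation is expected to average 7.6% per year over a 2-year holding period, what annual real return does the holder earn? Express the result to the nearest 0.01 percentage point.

5.02%

With constant rates the annual real return is the same each year: (1+13.0%)/(1+7.6%) − 1 = 0.05019.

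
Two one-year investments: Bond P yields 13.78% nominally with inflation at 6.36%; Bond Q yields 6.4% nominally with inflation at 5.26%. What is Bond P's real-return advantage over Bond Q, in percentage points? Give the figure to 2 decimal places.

Bond P real return: 1.1378/1.0636 − 1 = 6.976%.
Bond Q real return: 1.064/1.0526 − 1 = 1.083%.
Difference: 6.976 − 1.083 = 5.893 pp.

5.89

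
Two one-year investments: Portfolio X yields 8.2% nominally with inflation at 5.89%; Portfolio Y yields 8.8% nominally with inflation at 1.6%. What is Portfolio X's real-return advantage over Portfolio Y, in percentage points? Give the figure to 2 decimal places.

-4.91

Portfolio X real return: 1.082/1.0589 − 1 = 2.182%.
Portfolio Y real return: 1.088/1.016 − 1 = 7.087%.
Difference: 2.182 − 7.087 = -4.905 pp.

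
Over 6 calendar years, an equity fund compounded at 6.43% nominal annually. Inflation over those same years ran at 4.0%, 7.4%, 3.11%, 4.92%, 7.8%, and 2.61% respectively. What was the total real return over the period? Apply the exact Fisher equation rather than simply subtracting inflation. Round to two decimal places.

Cumulative inflation factor: 1.040 × 1.074 × 1.0311 × 1.0492 × 1.078 × 1.0261 ≈ 1.33661.
Nominal growth factor: 1.45340. Real growth factor = 1.45340 / 1.33661 ≈ 1.08737.
Total real return ≈ 8.7375%.

8.74%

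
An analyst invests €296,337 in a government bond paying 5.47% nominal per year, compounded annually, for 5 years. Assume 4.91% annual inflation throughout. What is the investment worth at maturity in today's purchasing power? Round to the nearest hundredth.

€304,330.99

Nominal value at maturity: €296,337 × (1 + 5.47%)^5 ≈ €386,750.26.
Price-level factor over 5 years: (1 + 4.91%)^5 ≈ 1.2708211531.
Dividing the nominal maturity value by the price-level factor gives the value in today's money.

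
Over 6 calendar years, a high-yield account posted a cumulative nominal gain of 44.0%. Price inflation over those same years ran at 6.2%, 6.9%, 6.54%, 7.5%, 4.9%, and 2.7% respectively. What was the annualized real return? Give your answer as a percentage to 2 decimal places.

0.46%

Cumulative inflation factor: 1.062 × 1.069 × 1.0654 × 1.075 × 1.049 × 1.027 ≈ 1.40078.
Nominal growth factor: 1.44000. Real growth factor = 1.44000 / 1.40078 ≈ 1.02800.
Annualized: 1.02800^(1/6) − 1 ≈ 0.00461.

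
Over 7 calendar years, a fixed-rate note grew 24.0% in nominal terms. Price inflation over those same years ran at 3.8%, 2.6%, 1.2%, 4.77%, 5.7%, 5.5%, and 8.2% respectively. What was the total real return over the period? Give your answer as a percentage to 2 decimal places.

-8.99%

Cumulative inflation factor: 1.038 × 1.026 × 1.012 × 1.0477 × 1.057 × 1.055 × 1.082 ≈ 1.36244.
Nominal growth factor: 1.24000. Real growth factor = 1.24000 / 1.36244 ≈ 0.91013.
Total real return ≈ -8.9867%.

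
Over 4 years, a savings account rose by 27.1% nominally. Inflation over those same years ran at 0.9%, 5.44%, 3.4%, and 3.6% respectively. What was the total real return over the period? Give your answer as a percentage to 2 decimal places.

11.52%

Cumulative inflation factor: 1.009 × 1.0544 × 1.034 × 1.036 ≈ 1.13966.
Nominal growth factor: 1.27100. Real growth factor = 1.27100 / 1.13966 ≈ 1.11524.
Total real return ≈ 11.5241%.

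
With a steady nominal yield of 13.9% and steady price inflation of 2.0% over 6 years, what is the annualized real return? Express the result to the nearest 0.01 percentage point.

With constant rates the annual real return is the same each year: (1+13.9%)/(1+2.0%) − 1 = 0.11667.

11.67%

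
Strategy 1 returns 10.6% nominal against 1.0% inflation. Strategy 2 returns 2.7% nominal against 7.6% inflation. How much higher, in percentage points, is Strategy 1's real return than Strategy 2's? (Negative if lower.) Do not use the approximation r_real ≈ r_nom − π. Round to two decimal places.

Strategy 1 real return: 1.106/1.010 − 1 = 9.505%.
Strategy 2 real return: 1.027/1.076 − 1 = -4.554%.
Difference: 9.505 − (-4.554) = 14.059 pp.

14.06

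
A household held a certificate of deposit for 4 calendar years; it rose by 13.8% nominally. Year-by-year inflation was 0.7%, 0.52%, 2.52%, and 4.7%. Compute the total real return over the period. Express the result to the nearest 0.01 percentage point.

Cumulative inflation factor: 1.007 × 1.0052 × 1.0252 × 1.047 ≈ 1.08652.
Nominal growth factor: 1.13800. Real growth factor = 1.13800 / 1.08652 ≈ 1.04738.
Total real return ≈ 4.7382%.

4.74%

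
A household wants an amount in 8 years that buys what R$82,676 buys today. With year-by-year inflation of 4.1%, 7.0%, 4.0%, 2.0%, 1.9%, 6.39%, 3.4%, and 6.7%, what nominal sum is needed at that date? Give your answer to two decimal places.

R$116,844.27

Cumulative price-level factor: 1.041 × 1.070 × 1.040 × 1.020 × 1.019 × 1.0639 × 1.034 × 1.067 ≈ 1.4132792068.
The nominal amount required is R$82,676 scaled up by that factor.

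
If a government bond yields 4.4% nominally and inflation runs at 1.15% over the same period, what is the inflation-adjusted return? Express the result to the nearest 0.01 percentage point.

Real return via the Fisher equation: (1 + 4.4%)/(1 + 1.15%) − 1 = 1.044/1.0115 − 1 ≈ 0.03213.

3.21%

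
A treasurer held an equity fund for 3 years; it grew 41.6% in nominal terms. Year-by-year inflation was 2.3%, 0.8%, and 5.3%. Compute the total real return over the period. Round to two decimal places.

Cumulative inflation factor: 1.023 × 1.008 × 1.053 ≈ 1.08584.
Nominal growth factor: 1.41600. Real growth factor = 1.41600 / 1.08584 ≈ 1.30406.
Total real return ≈ 30.4063%.

30.41%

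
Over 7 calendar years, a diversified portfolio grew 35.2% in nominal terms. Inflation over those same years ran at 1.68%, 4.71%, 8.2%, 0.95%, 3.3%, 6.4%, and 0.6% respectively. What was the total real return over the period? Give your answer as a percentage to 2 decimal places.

5.14%

Cumulative inflation factor: 1.0168 × 1.0471 × 1.082 × 1.0095 × 1.033 × 1.064 × 1.006 ≈ 1.28587.
Nominal growth factor: 1.35200. Real growth factor = 1.35200 / 1.28587 ≈ 1.05143.
Total real return ≈ 5.1428%.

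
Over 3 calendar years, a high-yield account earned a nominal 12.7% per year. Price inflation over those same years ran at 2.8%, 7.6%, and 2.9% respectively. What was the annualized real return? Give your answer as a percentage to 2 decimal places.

Cumulative inflation factor: 1.028 × 1.076 × 1.029 ≈ 1.13821.
Nominal growth factor: 1.43144. Real growth factor = 1.43144 / 1.13821 ≈ 1.25762.
Annualized: 1.25762^(1/3) − 1 ≈ 0.07940.

7.94%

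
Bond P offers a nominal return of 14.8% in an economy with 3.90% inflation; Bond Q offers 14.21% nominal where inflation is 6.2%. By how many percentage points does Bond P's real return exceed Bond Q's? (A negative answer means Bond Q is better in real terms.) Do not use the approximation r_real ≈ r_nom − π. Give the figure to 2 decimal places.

2.95

Bond P real return: 1.148/1.0390 − 1 = 10.491%.
Bond Q real return: 1.1421/1.062 − 1 = 7.542%.
Difference: 10.491 − 7.542 = 2.949 pp.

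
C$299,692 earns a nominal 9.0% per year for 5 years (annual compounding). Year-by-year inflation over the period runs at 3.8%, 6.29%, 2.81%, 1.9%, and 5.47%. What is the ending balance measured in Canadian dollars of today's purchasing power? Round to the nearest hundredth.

Nominal value at maturity: C$299,692 × (1 + 9.0%)^5 ≈ C$461,113.29.
Price-level factor over 5 years: 1.038 × 1.0629 × 1.0281 × 1.019 × 1.0547 ≈ 1.2190688936.
The maturity value deflated by that factor is the answer in today's purchasing power.

C$378,250.39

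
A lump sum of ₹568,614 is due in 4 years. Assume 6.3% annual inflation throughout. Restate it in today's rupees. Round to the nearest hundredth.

Price-level factor over 4 years: (1 + 6.3%)^4 ≈ 1.2768299410.
Purchasing power today: ₹568,614 divided by that factor.

₹445,332.60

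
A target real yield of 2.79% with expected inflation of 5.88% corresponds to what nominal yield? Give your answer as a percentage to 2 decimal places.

8.83%

By the Fisher equation, 1 + r_nom = (1 + 2.79%)(1 + 5.88%) = 1.0279 × 1.0588 = 1.08834052.
So r_nom = 8.834052%.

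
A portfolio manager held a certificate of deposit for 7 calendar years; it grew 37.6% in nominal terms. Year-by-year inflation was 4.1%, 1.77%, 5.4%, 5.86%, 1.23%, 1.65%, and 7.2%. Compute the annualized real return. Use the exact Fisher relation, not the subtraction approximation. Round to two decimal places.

Cumulative inflation factor: 1.041 × 1.0177 × 1.054 × 1.0586 × 1.0123 × 1.0165 × 1.072 ≈ 1.30393.
Nominal growth factor: 1.37600. Real growth factor = 1.37600 / 1.30393 ≈ 1.05527.
Annualized: 1.05527^(1/7) − 1 ≈ 0.00771.

0.77%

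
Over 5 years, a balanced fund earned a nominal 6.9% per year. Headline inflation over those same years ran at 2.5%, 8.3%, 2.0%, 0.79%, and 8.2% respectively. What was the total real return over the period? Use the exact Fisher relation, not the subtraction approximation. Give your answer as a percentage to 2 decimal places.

Cumulative inflation factor: 1.025 × 1.083 × 1.020 × 1.0079 × 1.082 ≈ 1.23480.
Nominal growth factor: 1.39601. Real growth factor = 1.39601 / 1.23480 ≈ 1.13055.
Total real return ≈ 13.0554%.

13.06%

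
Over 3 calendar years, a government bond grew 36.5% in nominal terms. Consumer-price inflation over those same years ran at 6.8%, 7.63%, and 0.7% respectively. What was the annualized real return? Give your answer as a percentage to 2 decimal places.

5.65%

Cumulative inflation factor: 1.068 × 1.0763 × 1.007 ≈ 1.15753.
Nominal growth factor: 1.36500. Real growth factor = 1.36500 / 1.15753 ≈ 1.17923.
Annualized: 1.17923^(1/3) − 1 ≈ 0.05649.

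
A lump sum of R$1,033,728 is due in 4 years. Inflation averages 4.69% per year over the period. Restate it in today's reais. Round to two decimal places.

Price-level factor over 4 years: (1 + 4.69%)^4 ≈ 1.2012151451.
Purchasing power today: R$1,033,728 divided by that factor.

R$860,568.57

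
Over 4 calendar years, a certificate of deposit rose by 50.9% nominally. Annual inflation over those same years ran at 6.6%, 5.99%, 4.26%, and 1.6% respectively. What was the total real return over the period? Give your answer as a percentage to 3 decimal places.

26.083%

Cumulative inflation factor: 1.066 × 1.0599 × 1.0426 × 1.016 ≈ 1.19683.
Nominal growth factor: 1.50900. Real growth factor = 1.50900 / 1.19683 ≈ 1.26083.
Total real return ≈ 26.0828%.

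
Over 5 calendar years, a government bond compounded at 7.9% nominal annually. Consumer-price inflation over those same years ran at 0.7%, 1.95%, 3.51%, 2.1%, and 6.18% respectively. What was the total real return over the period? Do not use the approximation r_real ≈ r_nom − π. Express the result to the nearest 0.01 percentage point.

Cumulative inflation factor: 1.007 × 1.0195 × 1.0351 × 1.021 × 1.0618 ≈ 1.15204.
Nominal growth factor: 1.46254. Real growth factor = 1.46254 / 1.15204 ≈ 1.26952.
Total real return ≈ 26.9521%.

26.95%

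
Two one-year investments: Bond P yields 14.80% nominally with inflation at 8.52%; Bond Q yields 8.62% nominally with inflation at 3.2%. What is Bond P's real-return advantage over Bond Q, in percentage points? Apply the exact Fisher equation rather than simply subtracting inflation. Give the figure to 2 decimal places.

0.54

Bond P real return: 1.1480/1.0852 − 1 = 5.787%.
Bond Q real return: 1.0862/1.032 − 1 = 5.252%.
Difference: 5.787 − 5.252 = 0.535 pp.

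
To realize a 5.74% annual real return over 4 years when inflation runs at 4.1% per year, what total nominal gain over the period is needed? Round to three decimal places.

Required annual nominal rate: (1+5.74%)(1+4.1%) − 1 = 10.07534%.
Cumulative over 4 years: (1 + 0.1007534)^4 − 1 ≈ 0.46812.

46.812%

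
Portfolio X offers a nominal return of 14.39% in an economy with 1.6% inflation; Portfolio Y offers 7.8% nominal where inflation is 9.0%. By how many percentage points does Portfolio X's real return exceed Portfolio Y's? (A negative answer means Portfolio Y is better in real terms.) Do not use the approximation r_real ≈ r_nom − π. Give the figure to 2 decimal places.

Portfolio X real return: 1.1439/1.016 − 1 = 12.589%.
Portfolio Y real return: 1.078/1.090 − 1 = -1.101%.
Difference: 12.589 − (-1.101) = 13.690 pp.

13.69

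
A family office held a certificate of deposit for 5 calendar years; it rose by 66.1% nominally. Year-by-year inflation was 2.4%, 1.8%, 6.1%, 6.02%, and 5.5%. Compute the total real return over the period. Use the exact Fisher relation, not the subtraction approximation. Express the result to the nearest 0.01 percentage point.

Cumulative inflation factor: 1.024 × 1.018 × 1.061 × 1.0602 × 1.055 ≈ 1.23710.
Nominal growth factor: 1.66100. Real growth factor = 1.66100 / 1.23710 ≈ 1.34266.
Total real return ≈ 34.2661%.

34.27%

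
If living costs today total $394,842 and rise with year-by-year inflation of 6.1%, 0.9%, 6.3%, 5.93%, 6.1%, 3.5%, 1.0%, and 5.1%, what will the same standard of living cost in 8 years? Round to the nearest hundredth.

Cumulative price-level factor: 1.061 × 1.009 × 1.063 × 1.0593 × 1.061 × 1.035 × 1.010 × 1.051 ≈ 1.4052015186.
The nominal amount required is $394,842 scaled up by that factor.

$554,832.58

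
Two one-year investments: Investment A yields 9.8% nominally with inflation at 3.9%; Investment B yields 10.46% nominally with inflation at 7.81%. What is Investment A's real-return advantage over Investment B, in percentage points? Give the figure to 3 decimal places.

3.221

Investment A real return: 1.098/1.039 − 1 = 5.6785%.
Investment B real return: 1.1046/1.0781 − 1 = 2.4580%.
Difference: 5.6785 − 2.4580 = 3.2205 pp.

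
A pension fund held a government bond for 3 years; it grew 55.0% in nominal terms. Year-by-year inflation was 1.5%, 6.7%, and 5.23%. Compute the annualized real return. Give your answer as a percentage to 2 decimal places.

10.80%

Cumulative inflation factor: 1.015 × 1.067 × 1.0523 ≈ 1.13965.
Nominal growth factor: 1.55000. Real growth factor = 1.55000 / 1.13965 ≈ 1.36007.
Annualized: 1.36007^(1/3) − 1 ≈ 0.10795.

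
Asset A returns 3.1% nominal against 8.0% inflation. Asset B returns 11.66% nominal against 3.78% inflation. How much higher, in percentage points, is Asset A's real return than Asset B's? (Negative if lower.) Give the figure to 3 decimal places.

Asset A real return: 1.031/1.080 − 1 = -4.5370%.
Asset B real return: 1.1166/1.0378 − 1 = 7.5930%.
Difference: -4.5370 − 7.5930 = -12.1300 pp.

-12.130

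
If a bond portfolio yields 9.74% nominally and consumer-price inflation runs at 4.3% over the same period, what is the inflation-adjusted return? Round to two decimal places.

Real return via the Fisher equation: (1 + 9.74%)/(1 + 4.3%) − 1 = 1.0974/1.043 − 1 ≈ 0.05216.

5.22%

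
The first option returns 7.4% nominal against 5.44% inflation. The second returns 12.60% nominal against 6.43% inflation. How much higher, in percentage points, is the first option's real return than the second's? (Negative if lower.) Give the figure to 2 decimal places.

-3.94

The first option real return: 1.074/1.0544 − 1 = 1.859%.
The second real return: 1.1260/1.0643 − 1 = 5.797%.
Difference: 1.859 − 5.797 = -3.938 pp.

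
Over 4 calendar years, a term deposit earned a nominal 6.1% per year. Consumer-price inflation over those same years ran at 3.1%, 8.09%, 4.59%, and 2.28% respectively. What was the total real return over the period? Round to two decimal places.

6.30%

Cumulative inflation factor: 1.031 × 1.0809 × 1.0459 × 1.0228 ≈ 1.19213.
Nominal growth factor: 1.26725. Real growth factor = 1.26725 / 1.19213 ≈ 1.06301.
Total real return ≈ 6.3008%.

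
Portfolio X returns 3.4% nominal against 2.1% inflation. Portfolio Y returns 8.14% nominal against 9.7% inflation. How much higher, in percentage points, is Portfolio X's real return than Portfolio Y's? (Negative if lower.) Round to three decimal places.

Portfolio X real return: 1.034/1.021 − 1 = 1.2733%.
Portfolio Y real return: 1.0814/1.097 − 1 = -1.4221%.
Difference: 1.2733 − (-1.4221) = 2.6954 pp.

2.695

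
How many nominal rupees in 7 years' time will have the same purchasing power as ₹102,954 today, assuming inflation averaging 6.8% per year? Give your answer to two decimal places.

₹163,170.63

Cumulative price-level factor: (1+6.8%)^7 ≈ 1.5848886996.
The nominal amount required is ₹102,954 scaled up by that factor.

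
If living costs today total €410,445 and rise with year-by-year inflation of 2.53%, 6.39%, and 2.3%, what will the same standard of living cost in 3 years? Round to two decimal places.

€458,017.81

Cumulative price-level factor: 1.0253 × 1.0639 × 1.023 ≈ 1.1159054534.
Multiplying €410,445 by the price-level factor gives the future nominal sum.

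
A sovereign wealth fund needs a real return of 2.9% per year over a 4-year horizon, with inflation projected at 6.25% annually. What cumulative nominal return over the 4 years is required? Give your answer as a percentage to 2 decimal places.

42.88%

Required annual nominal rate: (1+2.9%)(1+6.25%) − 1 = 9.33125%.
Cumulative over 4 years: (1 + 0.0933125)^4 − 1 ≈ 0.42882.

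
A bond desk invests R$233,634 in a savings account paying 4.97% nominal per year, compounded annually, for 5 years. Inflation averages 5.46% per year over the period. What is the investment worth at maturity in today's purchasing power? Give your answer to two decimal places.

R$228,256.52

Nominal value at maturity: R$233,634 × (1 + 4.97%)^5 ≈ R$297,757.03.
Price-level factor over 5 years: (1 + 5.46%)^5 ≈ 1.3044842352.
The maturity value deflated by that factor is the answer in today's purchasing power.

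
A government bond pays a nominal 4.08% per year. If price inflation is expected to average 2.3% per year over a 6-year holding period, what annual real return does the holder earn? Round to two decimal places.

With constant rates the annual real return is the same each year: (1+4.08%)/(1+2.3%) − 1 = 0.01740.

1.74%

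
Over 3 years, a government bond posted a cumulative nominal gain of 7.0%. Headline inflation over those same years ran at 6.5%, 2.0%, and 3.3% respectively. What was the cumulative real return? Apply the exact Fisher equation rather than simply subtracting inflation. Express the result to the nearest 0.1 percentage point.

-4.6%

Cumulative inflation factor: 1.065 × 1.020 × 1.033 ≈ 1.12215.
Nominal growth factor: 1.07000. Real growth factor = 1.07000 / 1.12215 ≈ 0.95353.
Total real return ≈ -4.6472%.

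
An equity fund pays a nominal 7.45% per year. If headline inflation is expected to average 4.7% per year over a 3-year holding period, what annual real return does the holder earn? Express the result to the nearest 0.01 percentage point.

2.63%

With constant rates the annual real return is the same each year: (1+7.45%)/(1+4.7%) − 1 = 0.02627.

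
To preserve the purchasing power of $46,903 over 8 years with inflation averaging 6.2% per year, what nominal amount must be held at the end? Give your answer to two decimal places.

$75,892.13

Cumulative price-level factor: (1+6.2%)^8 ≈ 1.6180656338.
Multiplying $46,903 by the price-level factor gives the future nominal sum.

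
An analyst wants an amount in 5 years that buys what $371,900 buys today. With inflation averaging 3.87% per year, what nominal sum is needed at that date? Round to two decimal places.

$449,652.32

Cumulative price-level factor: (1+3.87%)^5 ≈ 1.2090678082.
The nominal amount required is $371,900 scaled up by that factor.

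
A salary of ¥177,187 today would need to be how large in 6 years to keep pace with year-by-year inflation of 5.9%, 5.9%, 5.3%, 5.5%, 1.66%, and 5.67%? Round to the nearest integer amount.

Cumulative price-level factor: 1.059 × 1.059 × 1.053 × 1.055 × 1.0166 × 1.0567 ≈ 1.3383649787.
The nominal amount required is ¥177,187 scaled up by that factor.

¥237,141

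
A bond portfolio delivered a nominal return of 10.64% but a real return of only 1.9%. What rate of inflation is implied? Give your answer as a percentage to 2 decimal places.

From (1+r_nom) = (1+r_real)(1+π), we get 1+π = (1 + 10.64%)/(1 + 1.9%) = 1.1064/1.019 ≈ 1.08577.
So π ≈ 8.5770%.

8.58%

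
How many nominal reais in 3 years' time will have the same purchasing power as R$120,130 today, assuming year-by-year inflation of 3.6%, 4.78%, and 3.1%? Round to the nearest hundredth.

Cumulative price-level factor: 1.036 × 1.0478 × 1.031 = 1.1191719448.
The nominal amount required is R$120,130 scaled up by that factor.

R$134,446.13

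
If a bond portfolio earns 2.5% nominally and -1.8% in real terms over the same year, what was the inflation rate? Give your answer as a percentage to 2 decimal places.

From (1+r_nom) = (1+r_real)(1+π), we get 1+π = (1 + 2.5%)/(1 − 1.8%) = 1.025/0.982 ≈ 1.04379.
So π ≈ 4.3788%.

4.38%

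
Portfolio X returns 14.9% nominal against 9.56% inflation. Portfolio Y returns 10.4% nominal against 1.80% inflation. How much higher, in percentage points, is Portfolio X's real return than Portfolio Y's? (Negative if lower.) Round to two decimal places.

-3.57

Portfolio X real return: 1.149/1.0956 − 1 = 4.874%.
Portfolio Y real return: 1.104/1.0180 − 1 = 8.448%.
Difference: 4.874 − 8.448 = -3.574 pp.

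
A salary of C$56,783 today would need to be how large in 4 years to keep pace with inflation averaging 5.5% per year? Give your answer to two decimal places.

C$70,344.18

Cumulative price-level factor: (1+5.5%)^4 ≈ 1.2388246506.
The nominal amount required is C$56,783 scaled up by that factor.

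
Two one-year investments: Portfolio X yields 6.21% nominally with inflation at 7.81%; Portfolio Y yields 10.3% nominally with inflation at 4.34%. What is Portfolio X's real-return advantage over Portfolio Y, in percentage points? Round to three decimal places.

-7.196

Portfolio X real return: 1.0621/1.0781 − 1 = -1.4841%.
Portfolio Y real return: 1.103/1.0434 − 1 = 5.7121%.
Difference: -1.4841 − 5.7121 = -7.1962 pp.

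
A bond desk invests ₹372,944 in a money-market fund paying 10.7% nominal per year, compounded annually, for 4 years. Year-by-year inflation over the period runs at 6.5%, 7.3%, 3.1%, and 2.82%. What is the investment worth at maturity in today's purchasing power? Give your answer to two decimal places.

₹462,326.21

Nominal value at maturity: ₹372,944 × (1 + 10.7%)^4 ≈ ₹560,059.42.
Price-level factor over 4 years: 1.065 × 1.073 × 1.031 × 1.0282 ≈ 1.2113944917.
The maturity value deflated by that factor is the answer in today's purchasing power.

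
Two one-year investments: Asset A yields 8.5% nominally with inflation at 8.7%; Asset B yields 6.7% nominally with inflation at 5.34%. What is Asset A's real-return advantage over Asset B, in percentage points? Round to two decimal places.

-1.48

Asset A real return: 1.085/1.087 − 1 = -0.184%.
Asset B real return: 1.067/1.0534 − 1 = 1.291%.
Difference: -0.184 − 1.291 = -1.475 pp.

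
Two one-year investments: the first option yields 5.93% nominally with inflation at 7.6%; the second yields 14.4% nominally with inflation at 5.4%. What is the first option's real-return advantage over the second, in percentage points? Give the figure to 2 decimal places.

-10.09

The first option real return: 1.0593/1.076 − 1 = -1.552%.
The second real return: 1.144/1.054 − 1 = 8.539%.
Difference: -1.552 − 8.539 = -10.091 pp.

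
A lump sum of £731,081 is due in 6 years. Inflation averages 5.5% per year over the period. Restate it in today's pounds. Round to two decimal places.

£530,213.45

Price-level factor over 6 years: (1 + 5.5%)^6 ≈ 1.3788428068.
Purchasing power today: £731,081 divided by that factor.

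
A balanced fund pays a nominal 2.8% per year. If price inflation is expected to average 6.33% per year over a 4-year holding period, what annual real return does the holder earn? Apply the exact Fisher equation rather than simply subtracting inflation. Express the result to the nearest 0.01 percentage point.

With constant rates the annual real return is the same each year: (1+2.8%)/(1+6.33%) − 1 = -0.03320.

-3.32%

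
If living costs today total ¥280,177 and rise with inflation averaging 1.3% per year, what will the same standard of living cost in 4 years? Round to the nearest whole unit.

¥295,033

Cumulative price-level factor: (1+1.3%)^4 ≈ 1.0530228166.
The nominal amount required is ¥280,177 scaled up by that factor.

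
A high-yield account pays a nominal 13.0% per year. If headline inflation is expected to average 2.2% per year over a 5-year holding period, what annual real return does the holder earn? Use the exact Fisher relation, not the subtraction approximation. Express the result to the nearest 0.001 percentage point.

10.568%

With constant rates the annual real return is the same each year: (1+13.0%)/(1+2.2%) − 1 = 0.10568.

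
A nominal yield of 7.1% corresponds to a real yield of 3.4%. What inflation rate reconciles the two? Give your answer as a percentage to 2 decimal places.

From (1+r_nom) = (1+r_real)(1+π), we get 1+π = (1 + 7.1%)/(1 + 3.4%) = 1.071/1.034 ≈ 1.03578.
So π ≈ 3.5783%.

3.58%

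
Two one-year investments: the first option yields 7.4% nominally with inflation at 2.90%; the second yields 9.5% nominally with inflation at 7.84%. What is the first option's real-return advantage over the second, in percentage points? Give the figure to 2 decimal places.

The first option real return: 1.074/1.0290 − 1 = 4.373%.
The second real return: 1.095/1.0784 − 1 = 1.539%.
Difference: 4.373 − 1.539 = 2.834 pp.

2.83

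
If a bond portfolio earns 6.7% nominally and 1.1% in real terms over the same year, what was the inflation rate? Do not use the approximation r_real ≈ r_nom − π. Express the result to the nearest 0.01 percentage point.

From (1+r_nom) = (1+r_real)(1+π), we get 1+π = (1 + 6.7%)/(1 + 1.1%) = 1.067/1.011 ≈ 1.05539.
So π ≈ 5.5391%.

5.54%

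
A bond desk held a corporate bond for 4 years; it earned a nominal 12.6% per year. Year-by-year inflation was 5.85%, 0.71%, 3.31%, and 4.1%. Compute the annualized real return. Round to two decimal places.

8.82%

Cumulative inflation factor: 1.0585 × 1.0071 × 1.0331 × 1.041 ≈ 1.14645.
Nominal growth factor: 1.60751. Real growth factor = 1.60751 / 1.14645 ≈ 1.40216.
Annualized: 1.40216^(1/4) − 1 ≈ 0.08818.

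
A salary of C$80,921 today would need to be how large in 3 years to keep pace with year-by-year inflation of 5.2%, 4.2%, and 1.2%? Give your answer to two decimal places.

Cumulative price-level factor: 1.052 × 1.042 × 1.012 = 1.109338208.
Multiplying C$80,921 by the price-level factor gives the future nominal sum.

C$89,768.76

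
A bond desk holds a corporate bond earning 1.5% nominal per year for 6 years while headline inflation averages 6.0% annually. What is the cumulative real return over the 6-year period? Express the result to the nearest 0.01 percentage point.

The annual real rate is (1+1.5%)/(1+6.0%) − 1 = -4.2453%.
Compounded over 6 years: (1 + -0.042453)^6 − 1 ≈ -0.22917.

-22.92%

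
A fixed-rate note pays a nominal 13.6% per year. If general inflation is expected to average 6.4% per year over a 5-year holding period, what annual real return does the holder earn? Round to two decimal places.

6.77%

With constant rates the annual real return is the same each year: (1+13.6%)/(1+6.4%) − 1 = 0.06767.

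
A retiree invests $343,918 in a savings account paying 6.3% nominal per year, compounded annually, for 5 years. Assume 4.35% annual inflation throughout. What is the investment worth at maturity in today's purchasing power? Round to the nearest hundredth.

Nominal value at maturity: $343,918 × (1 + 6.3%)^5 ≈ $466,789.66.
Price-level factor over 5 years: (1 + 4.35%)^5 ≈ 1.2372636876.
The maturity value deflated by that factor is the answer in today's purchasing power.

$377,275.81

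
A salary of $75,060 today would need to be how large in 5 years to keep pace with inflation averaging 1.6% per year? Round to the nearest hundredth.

Cumulative price-level factor: (1+1.6%)^5 ≈ 1.0826012887.
The nominal amount required is $75,060 scaled up by that factor.

$81,260.05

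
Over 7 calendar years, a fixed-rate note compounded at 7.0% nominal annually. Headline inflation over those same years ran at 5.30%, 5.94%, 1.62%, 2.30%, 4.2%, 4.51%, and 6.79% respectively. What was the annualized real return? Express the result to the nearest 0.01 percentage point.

2.52%

Cumulative inflation factor: 1.0530 × 1.0594 × 1.0162 × 1.0230 × 1.042 × 1.0451 × 1.0679 ≈ 1.34865.
Nominal growth factor: 1.60578. Real growth factor = 1.60578 / 1.34865 ≈ 1.19066.
Annualized: 1.19066^(1/7) − 1 ≈ 0.02524.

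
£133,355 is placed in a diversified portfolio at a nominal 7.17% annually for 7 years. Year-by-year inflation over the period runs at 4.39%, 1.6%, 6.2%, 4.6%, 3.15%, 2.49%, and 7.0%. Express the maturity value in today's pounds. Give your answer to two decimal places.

Nominal value at maturity: £133,355 × (1 + 7.17%)^7 ≈ £216,531.92.
Price-level factor over 7 years: 1.0439 × 1.016 × 1.062 × 1.046 × 1.0315 × 1.0249 × 1.070 ≈ 1.3327334862.
The maturity value deflated by that factor is the answer in today's purchasing power.

£162,472.03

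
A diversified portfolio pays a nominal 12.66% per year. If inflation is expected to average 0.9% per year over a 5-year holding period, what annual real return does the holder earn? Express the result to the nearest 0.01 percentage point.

11.66%

With constant rates the annual real return is the same each year: (1+12.66%)/(1+0.9%) − 1 = 0.11655.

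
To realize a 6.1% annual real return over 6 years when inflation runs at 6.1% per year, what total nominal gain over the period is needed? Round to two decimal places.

Required annual nominal rate: (1+6.1%)(1+6.1%) − 1 = 12.5721%.
Cumulative over 6 years: (1 + 0.125721)^6 − 1 ≈ 1.03509.

103.51%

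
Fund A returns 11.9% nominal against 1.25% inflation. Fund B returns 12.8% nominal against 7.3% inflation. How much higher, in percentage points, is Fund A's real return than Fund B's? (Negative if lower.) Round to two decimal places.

5.39

Fund A real return: 1.119/1.0125 − 1 = 10.519%.
Fund B real return: 1.128/1.073 − 1 = 5.126%.
Difference: 10.519 − 5.126 = 5.393 pp.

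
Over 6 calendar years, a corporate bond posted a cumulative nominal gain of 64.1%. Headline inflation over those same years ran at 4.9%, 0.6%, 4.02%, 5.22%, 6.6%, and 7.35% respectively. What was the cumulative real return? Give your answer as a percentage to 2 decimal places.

24.15%

Cumulative inflation factor: 1.049 × 1.006 × 1.0402 × 1.0522 × 1.066 × 1.0735 ≈ 1.32175.
Nominal growth factor: 1.64100. Real growth factor = 1.64100 / 1.32175 ≈ 1.24154.
Total real return ≈ 24.1540%.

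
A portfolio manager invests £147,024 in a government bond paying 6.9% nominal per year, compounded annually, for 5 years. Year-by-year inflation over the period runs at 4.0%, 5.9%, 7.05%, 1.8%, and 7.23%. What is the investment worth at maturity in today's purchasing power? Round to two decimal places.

£159,476.50

Nominal value at maturity: £147,024 × (1 + 6.9%)^5 ≈ £205,246.97.
Price-level factor over 5 years: 1.040 × 1.059 × 1.0705 × 1.018 × 1.0723 ≈ 1.2870044692.
Dividing the nominal maturity value by the price-level factor gives the value in today's money.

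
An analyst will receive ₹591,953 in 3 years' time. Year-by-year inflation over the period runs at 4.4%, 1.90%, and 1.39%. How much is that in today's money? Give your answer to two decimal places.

₹548,804.19

Price-level factor over 3 years: 1.044 × 1.0190 × 1.0139 = 1.0786233204.
Purchasing power today: ₹591,953 divided by that factor.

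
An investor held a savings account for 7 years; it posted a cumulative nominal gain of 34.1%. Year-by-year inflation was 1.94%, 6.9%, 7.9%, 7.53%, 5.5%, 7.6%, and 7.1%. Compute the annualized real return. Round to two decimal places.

-1.93%

Cumulative inflation factor: 1.0194 × 1.069 × 1.079 × 1.0753 × 1.055 × 1.076 × 1.071 ≈ 1.53719.
Nominal growth factor: 1.34100. Real growth factor = 1.34100 / 1.53719 ≈ 0.87237.
Annualized: 0.87237^(1/7) − 1 ≈ -0.01932.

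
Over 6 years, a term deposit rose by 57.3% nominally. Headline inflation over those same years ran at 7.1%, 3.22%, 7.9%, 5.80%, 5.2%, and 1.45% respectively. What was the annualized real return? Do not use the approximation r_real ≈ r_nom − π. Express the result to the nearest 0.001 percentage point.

Cumulative inflation factor: 1.071 × 1.0322 × 1.079 × 1.0580 × 1.052 × 1.0145 ≈ 1.34688.
Nominal growth factor: 1.57300. Real growth factor = 1.57300 / 1.34688 ≈ 1.16789.
Annualized: 1.16789^(1/6) − 1 ≈ 0.02620.

2.620%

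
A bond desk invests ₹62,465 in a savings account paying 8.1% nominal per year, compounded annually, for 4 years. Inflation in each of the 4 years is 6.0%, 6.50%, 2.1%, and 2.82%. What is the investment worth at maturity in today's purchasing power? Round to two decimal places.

₹71,974.84

Nominal value at maturity: ₹62,465 × (1 + 8.1%)^4 ≈ ₹85,298.13.
Price-level factor over 4 years: 1.060 × 1.0650 × 1.021 × 1.0282 ≈ 1.1851104146.
The maturity value deflated by that factor is the answer in today's purchasing power.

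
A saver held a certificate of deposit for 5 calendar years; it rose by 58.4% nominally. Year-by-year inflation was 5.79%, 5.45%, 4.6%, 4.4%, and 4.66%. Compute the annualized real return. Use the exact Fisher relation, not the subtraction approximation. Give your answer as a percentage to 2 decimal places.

Cumulative inflation factor: 1.0579 × 1.0545 × 1.046 × 1.044 × 1.0466 ≈ 1.27498.
Nominal growth factor: 1.58400. Real growth factor = 1.58400 / 1.27498 ≈ 1.24237.
Annualized: 1.24237^(1/5) − 1 ≈ 0.04436.

4.44%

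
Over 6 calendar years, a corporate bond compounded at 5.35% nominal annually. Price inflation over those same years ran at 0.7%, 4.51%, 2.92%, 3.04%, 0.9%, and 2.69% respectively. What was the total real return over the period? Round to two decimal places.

Cumulative inflation factor: 1.007 × 1.0451 × 1.0292 × 1.0304 × 1.009 × 1.0269 ≈ 1.15641.
Nominal growth factor: 1.36712. Real growth factor = 1.36712 / 1.15641 ≈ 1.18221.
Total real return ≈ 18.2211%.

18.22%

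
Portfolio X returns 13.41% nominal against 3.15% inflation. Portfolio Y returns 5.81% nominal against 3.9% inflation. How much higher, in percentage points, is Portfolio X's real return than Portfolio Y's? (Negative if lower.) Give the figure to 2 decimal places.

Portfolio X real return: 1.1341/1.0315 − 1 = 9.947%.
Portfolio Y real return: 1.0581/1.039 − 1 = 1.838%.
Difference: 9.947 − 1.838 = 8.109 pp.

8.11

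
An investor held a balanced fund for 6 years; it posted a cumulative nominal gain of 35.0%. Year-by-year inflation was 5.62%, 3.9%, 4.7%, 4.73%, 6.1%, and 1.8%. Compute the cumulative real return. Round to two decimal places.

3.87%

Cumulative inflation factor: 1.0562 × 1.039 × 1.047 × 1.0473 × 1.061 × 1.018 ≈ 1.29970.
Nominal growth factor: 1.35000. Real growth factor = 1.35000 / 1.29970 ≈ 1.03870.
Total real return ≈ 3.8702%.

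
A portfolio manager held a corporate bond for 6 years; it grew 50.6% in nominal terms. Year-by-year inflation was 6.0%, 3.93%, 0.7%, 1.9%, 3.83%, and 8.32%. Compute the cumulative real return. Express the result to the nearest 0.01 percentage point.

18.45%

Cumulative inflation factor: 1.060 × 1.0393 × 1.007 × 1.019 × 1.0383 × 1.0832 ≈ 1.27140.
Nominal growth factor: 1.50600. Real growth factor = 1.50600 / 1.27140 ≈ 1.18452.
Total real return ≈ 18.4522%.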